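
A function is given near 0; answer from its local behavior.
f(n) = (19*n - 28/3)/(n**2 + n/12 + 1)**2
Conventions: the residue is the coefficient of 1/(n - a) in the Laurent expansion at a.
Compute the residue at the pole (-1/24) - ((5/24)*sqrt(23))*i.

The factor n**2 + n/12 + 1 splits as (n - a)(n - a') with a = (-1/24) - ((5/24)*sqrt(23))*i, a' = (-1/24) + ((5/24)*sqrt(23))*i. At the order-2 pole a set g(n) = (n - a)^2*f(n) = [19*n - 28/3] / (n - a')^2.
Order-2 pole: residue = g'(a); g'((-1/24) - ((5/24)*sqrt(23))*i) = -((34992/66125)*sqrt(23))*i, so the residue is -((34992/66125)*sqrt(23))*i.

The residue is -((34992/66125)*sqrt(23))*i.


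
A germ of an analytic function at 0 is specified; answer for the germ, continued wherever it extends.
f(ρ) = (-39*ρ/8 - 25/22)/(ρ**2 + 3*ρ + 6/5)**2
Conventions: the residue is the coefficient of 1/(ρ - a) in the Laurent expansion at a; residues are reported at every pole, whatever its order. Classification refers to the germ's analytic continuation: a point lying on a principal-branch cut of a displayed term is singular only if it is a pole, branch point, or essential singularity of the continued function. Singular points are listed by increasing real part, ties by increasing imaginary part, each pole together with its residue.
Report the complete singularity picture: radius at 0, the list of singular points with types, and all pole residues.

Radius of convergence at 0: 3/2 - (1/10)*sqrt(105).
At -3/2 - (1/10)*sqrt(105): a pole of order 2; residue (5435/38808)*sqrt(105).
At -3/2 + (1/10)*sqrt(105): a pole of order 2; residue -(5435/38808)*sqrt(105).

Denominator factor (ρ**2 + 3*ρ + 6/5)^2: discriminant 21/5, real irrational roots -3/2 + (1/10)*sqrt(105) and -3/2 - (1/10)*sqrt(105); poles of order 2, moduli 3/2 - (1/10)*sqrt(105) and 3/2 + (1/10)*sqrt(105).
The radius of convergence is the smallest modulus among the singular points: 3/2 - (1/10)*sqrt(105).
The factor ρ**2 + 3*ρ + 6/5 splits as (ρ - a)(ρ - a') with a = -3/2 - (1/10)*sqrt(105), a' = -3/2 + (1/10)*sqrt(105). At the order-2 pole a set g(ρ) = (ρ - a)^2*f(ρ) = [-39*ρ/8 - 25/22] / (ρ - a')^2.
Order-2 pole: residue = g'(a); g'(-3/2 - (1/10)*sqrt(105)) = (5435/38808)*sqrt(105), so the residue is (5435/38808)*sqrt(105).
The factor ρ**2 + 3*ρ + 6/5 splits as (ρ - a)(ρ - a') with a = -3/2 + (1/10)*sqrt(105), a' = -3/2 - (1/10)*sqrt(105). At the order-2 pole a set g(ρ) = (ρ - a)^2*f(ρ) = [-39*ρ/8 - 25/22] / (ρ - a')^2.
Order-2 pole: residue = g'(a); g'(-3/2 + (1/10)*sqrt(105)) = -(5435/38808)*sqrt(105), so the residue is -(5435/38808)*sqrt(105).
List the singular points by increasing real part (a conjugate pair: the negative imaginary part first).


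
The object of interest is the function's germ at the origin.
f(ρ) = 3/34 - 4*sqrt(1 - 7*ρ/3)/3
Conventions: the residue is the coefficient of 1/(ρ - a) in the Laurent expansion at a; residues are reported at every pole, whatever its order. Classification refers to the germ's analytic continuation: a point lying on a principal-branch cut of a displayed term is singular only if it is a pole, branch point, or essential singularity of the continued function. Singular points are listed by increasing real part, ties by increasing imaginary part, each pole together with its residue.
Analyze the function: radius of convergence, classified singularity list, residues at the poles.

Radius of convergence at 0: 3/7.
At 3/7: an algebraic (square-root) branch point.

Branch term (-4/3)*sqrt(1 - ρ/(3/7)): its argument vanishes at ρ = 3/7, a square-root branch point, modulus 3/7.
The radius of convergence is the smallest modulus among the singular points: 3/7.


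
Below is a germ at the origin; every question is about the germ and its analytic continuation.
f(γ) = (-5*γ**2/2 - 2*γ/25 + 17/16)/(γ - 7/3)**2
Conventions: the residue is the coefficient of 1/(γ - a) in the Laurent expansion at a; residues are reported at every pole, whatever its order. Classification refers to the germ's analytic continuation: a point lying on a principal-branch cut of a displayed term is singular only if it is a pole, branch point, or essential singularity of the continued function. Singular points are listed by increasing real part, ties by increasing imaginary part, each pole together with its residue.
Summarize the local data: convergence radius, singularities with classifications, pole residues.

Denominator factor (γ - 7/3)^2: pole of order 2 at 7/3, modulus 7/3.
The radius of convergence is the smallest modulus among the singular points: 7/3.
At the order-2 pole 7/3 set g(γ) = (γ - (7/3))^2*f(γ) = -5*γ**2/2 - 2*γ/25 + 17/16.
Order-2 pole: residue = g'(a); g'(7/3) = -881/75, so the residue is -881/75.

Radius of convergence at 0: 7/3.
At 7/3: a pole of order 2; residue -881/75.


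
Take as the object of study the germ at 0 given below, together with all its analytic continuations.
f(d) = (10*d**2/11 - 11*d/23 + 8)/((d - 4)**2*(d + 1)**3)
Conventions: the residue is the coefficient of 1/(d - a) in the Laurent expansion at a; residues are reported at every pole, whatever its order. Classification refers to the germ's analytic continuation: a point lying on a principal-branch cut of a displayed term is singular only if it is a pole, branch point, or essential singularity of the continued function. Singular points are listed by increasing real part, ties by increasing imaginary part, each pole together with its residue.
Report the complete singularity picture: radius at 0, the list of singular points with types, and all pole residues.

Denominator factor (d - 4)^2: pole of order 2 at 4, modulus 4.
Denominator factor (d + 1)^3: pole of order 3 at -1, modulus 1.
The radius of convergence is the smallest modulus among the singular points: 1.
At the order-3 pole -1 set g(d) = (d - (-1))^3*f(d) = (10*d**2/11 - 11*d/23 + 8)/(d - 4)**2.
Order-3 pole: residue = g''(a)/2; g''(-1) = 2826/31625, so the residue is 1413/31625.
At the order-2 pole 4 set g(d) = (d - (4))^2*f(d) = (10*d**2/11 - 11*d/23 + 8)/(d + 1)**3.
Order-2 pole: residue = g'(a); g'(4) = -1413/31625, so the residue is -1413/31625.
List the singular points by increasing real part (a conjugate pair: the negative imaginary part first).

Radius of convergence at 0: 1.
At -1: a pole of order 3; residue 1413/31625.
At 4: a pole of order 2; residue -1413/31625.


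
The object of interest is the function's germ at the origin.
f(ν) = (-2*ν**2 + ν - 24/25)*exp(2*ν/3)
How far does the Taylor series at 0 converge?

The radius of convergence is infinite.

The factor exp(2*ν/3) is entire and contributes no finite singular point.
The polynomial part has no poles.
No finite singular points: the Taylor series at 0 converges everywhere.


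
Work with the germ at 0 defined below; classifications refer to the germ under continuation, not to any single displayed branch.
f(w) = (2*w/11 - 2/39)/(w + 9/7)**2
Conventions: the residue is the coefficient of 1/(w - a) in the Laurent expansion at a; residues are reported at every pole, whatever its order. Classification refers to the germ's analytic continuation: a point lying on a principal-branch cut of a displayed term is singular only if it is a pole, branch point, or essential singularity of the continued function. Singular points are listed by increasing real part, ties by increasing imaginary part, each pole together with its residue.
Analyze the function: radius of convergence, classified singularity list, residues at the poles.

Radius of convergence at 0: 9/7.
At -9/7: a pole of order 2; residue 2/11.

Denominator factor (w + 9/7)^2: pole of order 2 at -9/7, modulus 9/7.
The radius of convergence is the smallest modulus among the singular points: 9/7.
At the order-2 pole -9/7 set g(w) = (w - (-9/7))^2*f(w) = 2*w/11 - 2/39.
Order-2 pole: residue = g'(a); g'(-9/7) = 2/11, so the residue is 2/11.


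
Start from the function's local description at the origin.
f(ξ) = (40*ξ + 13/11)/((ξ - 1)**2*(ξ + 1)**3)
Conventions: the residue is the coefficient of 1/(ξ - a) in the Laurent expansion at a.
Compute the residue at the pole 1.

The residue is -479/176.

At the order-2 pole 1 set g(ξ) = (ξ - (1))^2*f(ξ) = (40*ξ + 13/11)/(ξ + 1)**3.
Order-2 pole: residue = g'(a); g'(1) = -479/176, so the residue is -479/176.


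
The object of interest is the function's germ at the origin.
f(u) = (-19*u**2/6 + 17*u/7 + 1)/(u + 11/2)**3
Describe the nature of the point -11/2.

The denominator factor u + 11/2 vanishes at -11/2 and appears to the power 3; the numerator there equals -18169/168, nonzero, and no other factor vanishes.
Hence a pole whose order is the multiplicity, 3.

The point is a pole of order 3.


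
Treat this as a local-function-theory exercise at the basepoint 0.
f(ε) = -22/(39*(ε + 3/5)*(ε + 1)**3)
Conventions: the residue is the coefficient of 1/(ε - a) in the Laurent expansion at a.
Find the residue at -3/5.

At the order-1 pole -3/5 set g(ε) = (ε - (-3/5))*f(ε) = -22/(39*(ε + 1)**3).
Simple pole: residue = g(a) at a = -3/5, which is -1375/156.

The residue is -1375/156.


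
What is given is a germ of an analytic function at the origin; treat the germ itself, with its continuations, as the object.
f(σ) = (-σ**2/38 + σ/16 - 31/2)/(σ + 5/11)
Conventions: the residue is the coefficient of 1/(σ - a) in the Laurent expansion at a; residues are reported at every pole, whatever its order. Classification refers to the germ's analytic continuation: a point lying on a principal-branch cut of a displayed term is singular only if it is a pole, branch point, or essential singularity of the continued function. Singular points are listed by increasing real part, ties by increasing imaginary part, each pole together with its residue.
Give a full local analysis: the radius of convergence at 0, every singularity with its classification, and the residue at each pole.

Denominator factor (σ + 5/11): pole of order 1 at -5/11, modulus 5/11.
The radius of convergence is the smallest modulus among the singular points: 5/11.
At the order-1 pole -5/11 set g(σ) = (σ - (-5/11))*f(σ) = -σ**2/38 + σ/16 - 31/2.
Simple pole: residue = g(a) at a = -5/11, which is -571397/36784.

Radius of convergence at 0: 5/11.
At -5/11: a pole of order 1; residue -571397/36784.


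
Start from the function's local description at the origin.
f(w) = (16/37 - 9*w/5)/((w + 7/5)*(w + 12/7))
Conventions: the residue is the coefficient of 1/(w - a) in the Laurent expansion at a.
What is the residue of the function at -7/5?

At the order-1 pole -7/5 set g(w) = (w - (-7/5))*f(w) = (16/37 - 9*w/5)/(w + 12/7).
Simple pole: residue = g(a) at a = -7/5, which is 19117/2035.

The residue is 19117/2035.


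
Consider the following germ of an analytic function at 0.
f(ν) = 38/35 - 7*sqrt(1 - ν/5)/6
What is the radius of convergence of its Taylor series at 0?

The radius of convergence is 5.

Branch term (-7/6)*sqrt(1 - ν/(5)): its argument vanishes at ν = 5, a square-root branch point, modulus 5.
The radius of convergence is the smallest modulus among the singular points: 5.


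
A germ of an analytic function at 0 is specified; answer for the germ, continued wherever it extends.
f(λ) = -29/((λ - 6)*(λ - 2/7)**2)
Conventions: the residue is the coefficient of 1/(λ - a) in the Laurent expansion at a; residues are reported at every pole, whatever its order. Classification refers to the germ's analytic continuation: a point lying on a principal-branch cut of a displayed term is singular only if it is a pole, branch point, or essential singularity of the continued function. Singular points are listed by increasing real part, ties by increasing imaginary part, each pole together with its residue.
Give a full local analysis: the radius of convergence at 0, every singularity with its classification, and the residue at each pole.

Denominator factor (λ - 6): pole of order 1 at 6, modulus 6.
Denominator factor (λ - 2/7)^2: pole of order 2 at 2/7, modulus 2/7.
The radius of convergence is the smallest modulus among the singular points: 2/7.
At the order-2 pole 2/7 set g(λ) = (λ - (2/7))^2*f(λ) = -29/(λ - 6).
Order-2 pole: residue = g'(a); g'(2/7) = 1421/1600, so the residue is 1421/1600.
At the order-1 pole 6 set g(λ) = (λ - (6))*f(λ) = -29/(λ - 2/7)**2.
Simple pole: residue = g(a) at a = 6, which is -1421/1600.
List the singular points by increasing real part (a conjugate pair: the negative imaginary part first).

Radius of convergence at 0: 2/7.
At 2/7: a pole of order 2; residue 1421/1600.
At 6: a pole of order 1; residue -1421/1600.


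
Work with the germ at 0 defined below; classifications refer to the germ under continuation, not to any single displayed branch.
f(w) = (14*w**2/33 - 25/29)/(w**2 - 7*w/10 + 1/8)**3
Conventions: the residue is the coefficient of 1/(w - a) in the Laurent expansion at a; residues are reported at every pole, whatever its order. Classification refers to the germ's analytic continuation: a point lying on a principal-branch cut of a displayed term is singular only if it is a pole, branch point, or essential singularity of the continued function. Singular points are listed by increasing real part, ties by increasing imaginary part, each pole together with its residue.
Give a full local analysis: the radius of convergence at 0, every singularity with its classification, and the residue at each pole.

Denominator factor (w**2 - 7*w/10 + 1/8)^3: discriminant -1/100, complex-conjugate roots (7/20) + (1/20)*i and (7/20) - (1/20)*i; poles of order 3, moduli (1/4)*sqrt(2) and (1/4)*sqrt(2).
The radius of convergence is the smallest modulus among the singular points: (1/4)*sqrt(2).
The factor w**2 - 7*w/10 + 1/8 splits as (w - a)(w - a') with a = (7/20) - (1/20)*i, a' = (7/20) + (1/20)*i. At the order-3 pole a set g(w) = (w - a)^3*f(w) = [14*w**2/33 - 25/29] / (w - a')^3.
Order-3 pole: residue = g''(a)/2; g''((7/20) - (1/20)*i) = -(929912000/957)*i, so the residue is -(464956000/957)*i.
The factor w**2 - 7*w/10 + 1/8 splits as (w - a)(w - a') with a = (7/20) + (1/20)*i, a' = (7/20) - (1/20)*i. At the order-3 pole a set g(w) = (w - a)^3*f(w) = [14*w**2/33 - 25/29] / (w - a')^3.
Order-3 pole: residue = g''(a)/2; g''((7/20) + (1/20)*i) = (929912000/957)*i, so the residue is (464956000/957)*i.
List the singular points by increasing real part (a conjugate pair: the negative imaginary part first).

Radius of convergence at 0: (1/4)*sqrt(2).
At (7/20) - (1/20)*i: a pole of order 3; residue -(464956000/957)*i.
At (7/20) + (1/20)*i: a pole of order 3; residue (464956000/957)*i.


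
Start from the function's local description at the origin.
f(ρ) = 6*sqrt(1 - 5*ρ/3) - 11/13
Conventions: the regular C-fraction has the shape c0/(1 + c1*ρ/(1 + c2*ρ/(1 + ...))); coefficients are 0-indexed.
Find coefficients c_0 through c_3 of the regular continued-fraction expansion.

The regular C-fraction coefficients are [67/13, 65/67, -1115/804, -335/2676].

Taylor coefficients (expand at 0): a_0 = 67/13, a_1 = -5, a_2 = -25/12, a_3 = -125/72.
c0 = a_0 = 67/13. Peel one level at a time: if S = 1 + c*ρ/S' with S'(0) = 1, then c is the ρ-coefficient of S and S' = c*ρ/(S - 1).
S_1 = c0/f = 1 + (65/67)*ρ + (72475/53868)*ρ^2 + ...; c1 = 65/67.
S_2 = c1*ρ/(S_1 - 1) = 1 + (-1115/804)*ρ + (-25/144)*ρ^2 + ...; c2 = -1115/804.
S_3 = c2*ρ/(S_2 - 1) = 1 + (-335/2676)*ρ + ...; c3 = -335/2676.


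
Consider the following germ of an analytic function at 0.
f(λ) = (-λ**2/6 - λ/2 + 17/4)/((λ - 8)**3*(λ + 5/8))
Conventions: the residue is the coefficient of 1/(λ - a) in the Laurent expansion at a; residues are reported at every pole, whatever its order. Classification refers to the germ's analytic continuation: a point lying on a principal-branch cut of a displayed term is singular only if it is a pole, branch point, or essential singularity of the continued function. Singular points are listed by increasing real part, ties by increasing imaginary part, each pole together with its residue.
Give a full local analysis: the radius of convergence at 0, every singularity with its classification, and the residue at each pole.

Radius of convergence at 0: 5/8.
At -5/8: a pole of order 1; residue -6908/985527.
At 8: a pole of order 3; residue 6908/985527.

Denominator factor (λ - 8)^3: pole of order 3 at 8, modulus 8.
Denominator factor (λ + 5/8): pole of order 1 at -5/8, modulus 5/8.
The radius of convergence is the smallest modulus among the singular points: 5/8.
At the order-1 pole -5/8 set g(λ) = (λ - (-5/8))*f(λ) = (-λ**2/6 - λ/2 + 17/4)/(λ - 8)**3.
Simple pole: residue = g(a) at a = -5/8, which is -6908/985527.
At the order-3 pole 8 set g(λ) = (λ - (8))^3*f(λ) = (-λ**2/6 - λ/2 + 17/4)/(λ + 5/8).
Order-3 pole: residue = g''(a)/2; g''(8) = 13816/985527, so the residue is 6908/985527.
List the singular points by increasing real part (a conjugate pair: the negative imaginary part first).


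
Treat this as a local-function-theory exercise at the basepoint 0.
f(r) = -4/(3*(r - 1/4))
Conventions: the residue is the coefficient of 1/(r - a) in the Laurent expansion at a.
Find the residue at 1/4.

The residue is -4/3.

At the order-1 pole 1/4 set g(r) = (r - (1/4))*f(r) = -4/3.
Simple pole: residue = g(a) at a = 1/4, which is -4/3.


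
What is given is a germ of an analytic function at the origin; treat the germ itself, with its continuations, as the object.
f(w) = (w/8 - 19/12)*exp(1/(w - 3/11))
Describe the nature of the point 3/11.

The exponent 1/(w - (3/11)) has a pole at 3/11, so exp(1/(w - (3/11))) takes every nonzero value near it: an essential singularity (not a pole of any order).

The point is an essential singularity.


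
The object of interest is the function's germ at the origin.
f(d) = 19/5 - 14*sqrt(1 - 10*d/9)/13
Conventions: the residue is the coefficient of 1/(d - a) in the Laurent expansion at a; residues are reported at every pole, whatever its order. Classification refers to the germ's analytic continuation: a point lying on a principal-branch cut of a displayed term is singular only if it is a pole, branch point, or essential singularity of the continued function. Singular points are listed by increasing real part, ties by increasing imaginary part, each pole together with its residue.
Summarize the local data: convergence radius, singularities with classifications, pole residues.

Branch term (-14/13)*sqrt(1 - d/(9/10)): its argument vanishes at d = 9/10, a square-root branch point, modulus 9/10.
The radius of convergence is the smallest modulus among the singular points: 9/10.

Radius of convergence at 0: 9/10.
At 9/10: an algebraic (square-root) branch point.


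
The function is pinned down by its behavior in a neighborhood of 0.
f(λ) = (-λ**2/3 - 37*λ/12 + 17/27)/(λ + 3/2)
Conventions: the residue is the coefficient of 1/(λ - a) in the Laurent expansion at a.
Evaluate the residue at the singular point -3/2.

At the order-1 pole -3/2 set g(λ) = (λ - (-3/2))*f(λ) = -λ**2/3 - 37*λ/12 + 17/27.
Simple pole: residue = g(a) at a = -3/2, which is 973/216.

The residue is 973/216.


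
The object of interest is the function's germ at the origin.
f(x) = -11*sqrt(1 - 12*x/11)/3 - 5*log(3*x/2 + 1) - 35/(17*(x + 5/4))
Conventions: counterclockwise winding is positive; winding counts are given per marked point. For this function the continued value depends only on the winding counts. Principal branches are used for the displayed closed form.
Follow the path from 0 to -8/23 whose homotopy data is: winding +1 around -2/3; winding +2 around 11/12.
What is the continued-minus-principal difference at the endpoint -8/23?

Continued minus principal equals -(10)*pi*i.

The rational part is single-valued and drops out of the difference; each branch term changes only by its own monodromy.
(-5)*log(1 - x/(-2/3)): each positive loop around -2/3 adds 2*pi*i to the log, so winding +1 contributes (-5)*(1)*2*pi*i = -(10)*pi*i.
(-11/3)*sqrt(1 - x/(11/12)): winding +2 is even, the square root returns to the same sheet, contribution 0.
Summing the contributions at x = -8/23 gives -(10)*pi*i.


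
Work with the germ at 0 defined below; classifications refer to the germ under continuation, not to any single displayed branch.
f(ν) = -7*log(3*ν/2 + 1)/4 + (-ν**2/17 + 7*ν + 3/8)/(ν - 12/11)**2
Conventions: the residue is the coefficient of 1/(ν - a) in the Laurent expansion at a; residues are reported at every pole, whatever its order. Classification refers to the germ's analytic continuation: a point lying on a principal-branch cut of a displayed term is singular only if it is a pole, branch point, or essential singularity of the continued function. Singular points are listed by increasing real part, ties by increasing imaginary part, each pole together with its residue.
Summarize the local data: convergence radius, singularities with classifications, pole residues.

Denominator factor (ν - 12/11)^2: pole of order 2 at 12/11, modulus 12/11.
Branch term (-7/4)*log(1 - ν/(-2/3)): its argument vanishes at ν = -2/3, a logarithmic branch point, modulus 2/3.
The radius of convergence is the smallest modulus among the singular points: 2/3.
The branch term is analytic at 12/11 and contributes nothing to the residue; only the rational part matters.
At the order-2 pole 12/11 set g(ν) = (ν - (12/11))^2*(rational part) = -ν**2/17 + 7*ν + 3/8.
Order-2 pole: residue = g'(a); g'(12/11) = 1285/187, so the residue is 1285/187.
List the singular points by increasing real part (a conjugate pair: the negative imaginary part first).

Radius of convergence at 0: 2/3.
At -2/3: a logarithmic branch point.
At 12/11: a pole of order 2; residue 1285/187.


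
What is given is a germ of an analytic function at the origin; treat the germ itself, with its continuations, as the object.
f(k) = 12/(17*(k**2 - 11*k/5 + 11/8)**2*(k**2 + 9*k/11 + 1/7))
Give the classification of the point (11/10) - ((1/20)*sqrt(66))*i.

The point is a pole of order 2.

The denominator factor k**2 - 11*k/5 + 11/8 vanishes at (11/10) - ((1/20)*sqrt(66))*i and appears to the power 2; the numerator there equals 12/17, nonzero, and no other factor vanishes.
Hence a pole whose order is the multiplicity, 2.


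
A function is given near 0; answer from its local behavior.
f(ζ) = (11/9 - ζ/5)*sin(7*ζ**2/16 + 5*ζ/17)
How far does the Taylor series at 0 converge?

The factor sin(7*ζ**2/16 + 5*ζ/17) is entire and contributes no finite singular point.
The polynomial part has no poles.
No finite singular points: the Taylor series at 0 converges everywhere.

The radius of convergence is infinite.


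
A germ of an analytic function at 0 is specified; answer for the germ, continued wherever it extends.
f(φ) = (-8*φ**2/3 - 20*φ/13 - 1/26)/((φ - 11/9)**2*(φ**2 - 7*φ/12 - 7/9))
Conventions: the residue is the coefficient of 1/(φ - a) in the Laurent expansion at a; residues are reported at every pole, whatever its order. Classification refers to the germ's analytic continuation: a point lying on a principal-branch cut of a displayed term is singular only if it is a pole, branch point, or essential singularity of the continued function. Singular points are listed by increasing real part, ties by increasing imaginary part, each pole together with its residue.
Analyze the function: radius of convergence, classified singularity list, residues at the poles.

Radius of convergence at 0: -7/24 + (1/24)*sqrt(497).
At 7/24 - (1/24)*sqrt(497): a pole of order 1; residue -575271 + (166722435/6461)*sqrt(497).
At 7/24 + (1/24)*sqrt(497): a pole of order 1; residue -575271 - (166722435/6461)*sqrt(497).
At 11/9: a pole of order 2; residue 1150542.


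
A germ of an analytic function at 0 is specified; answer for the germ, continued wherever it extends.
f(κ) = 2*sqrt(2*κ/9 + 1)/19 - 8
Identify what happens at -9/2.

The point is an algebraic (square-root) branch point.

The term (2/19)*sqrt(1 - κ/(-9/2)) has argument 1 - -9/2/(-9/2) = 0 at -9/2: a square-root (algebraic, two-sheeted) branch point; the remaining terms are analytic or single-valued there.


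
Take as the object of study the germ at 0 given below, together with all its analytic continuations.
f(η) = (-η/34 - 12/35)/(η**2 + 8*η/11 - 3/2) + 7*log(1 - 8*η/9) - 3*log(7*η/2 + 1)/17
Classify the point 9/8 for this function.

The point is a logarithmic branch point.

The term (7)*log(1 - η/(9/8)) has argument 1 - 9/8/(9/8) = 0 at 9/8: a logarithmic (infinitely-sheeted) branch point; the remaining terms are analytic or single-valued there.


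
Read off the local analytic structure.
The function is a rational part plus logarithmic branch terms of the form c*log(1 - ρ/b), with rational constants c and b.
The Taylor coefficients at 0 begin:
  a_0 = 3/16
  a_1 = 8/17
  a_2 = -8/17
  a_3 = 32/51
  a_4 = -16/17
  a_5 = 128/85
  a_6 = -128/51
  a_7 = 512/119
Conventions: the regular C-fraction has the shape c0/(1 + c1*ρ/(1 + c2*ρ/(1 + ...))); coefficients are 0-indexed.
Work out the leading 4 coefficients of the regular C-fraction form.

The regular C-fraction coefficients are [3/16, -128/51, 179/51, 17/179].

Taylor coefficients (read off): a_0 = 3/16, a_1 = 8/17, a_2 = -8/17, a_3 = 32/51.
c0 = a_0 = 3/16. Peel one level at a time: if S = 1 + c*ρ/S' with S'(0) = 1, then c is the ρ-coefficient of S and S' = c*ρ/(S - 1).
S_1 = c0/f = 1 + (-128/51)*ρ + (22912/2601)*ρ^2 + ...; c1 = -128/51.
S_2 = c1*ρ/(S_1 - 1) = 1 + (179/51)*ρ + (-1/3)*ρ^2 + ...; c2 = 179/51.
S_3 = c2*ρ/(S_2 - 1) = 1 + (17/179)*ρ + ...; c3 = 17/179.


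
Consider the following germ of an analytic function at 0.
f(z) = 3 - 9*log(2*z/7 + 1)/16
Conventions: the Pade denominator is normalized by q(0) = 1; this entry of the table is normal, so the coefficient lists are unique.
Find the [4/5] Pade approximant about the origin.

Taylor coefficients needed (expand at 0): a_0 = 3, a_1 = -9/56, a_2 = 9/392, a_3 = -3/686, a_4 = 9/9604, a_5 = -18/84035, a_6 = 6/117649, a_7 = -72/5764801, a_8 = 18/5764801, a_9 = -32/40353607.
Write the denominator as Q(z) = 1 + q1*z + q2*z^2 + q3*z^3 + q4*z^4 + q5*z^5. Requiring Q*f - P = O(z^10) with deg P <= 4 kills the coefficients of z^5..z^9 in Q*f:
  z^5: a_5 + q1*a_4 + q2*a_3 + q3*a_2 + q4*a_1 + q5*a_0 = 0, i.e. -18/84035 + (9/9604)*q1 + (-3/686)*q2 + (9/392)*q3 + (-9/56)*q4 + (3)*q5 = 0.
  z^6: a_6 + q1*a_5 + q2*a_4 + q3*a_3 + q4*a_2 + q5*a_1 = 0, i.e. 6/117649 + (-18/84035)*q1 + (9/9604)*q2 + (-3/686)*q3 + (9/392)*q4 + (-9/56)*q5 = 0.
  z^7: a_7 + q1*a_6 + q2*a_5 + q3*a_4 + q4*a_3 + q5*a_2 = 0, i.e. -72/5764801 + (6/117649)*q1 + (-18/84035)*q2 + (9/9604)*q3 + (-3/686)*q4 + (9/392)*q5 = 0.
  z^8: a_8 + q1*a_7 + q2*a_6 + q3*a_5 + q4*a_4 + q5*a_3 = 0, i.e. 18/5764801 + (-72/5764801)*q1 + (6/117649)*q2 + (-18/84035)*q3 + (9/9604)*q4 + (-3/686)*q5 = 0.
  z^9: a_9 + q1*a_8 + q2*a_7 + q3*a_6 + q4*a_5 + q5*a_4 = 0, i.e. -32/40353607 + (18/5764801)*q1 + (-72/5764801)*q2 + (6/117649)*q3 + (-18/84035)*q4 + (9/9604)*q5 = 0.
Solving this linear system: q1 = 292/441, q2 = 52/343, q3 = 704/50421, q4 = 472/1058841, q5 = 32/12353145.
The numerator is Q*f truncated at degree 4: P0 = a_0 = 3; P1 = a_1 + q1*a_0 = 2147/1176; P2 = a_2 + q1*a_1 + q2*a_0 = 1019/2744; P3 = a_3 + q1*a_2 + q2*a_1 + q3*a_0 = 953/33614; P4 = a_4 + q1*a_3 + q2*a_2 + q3*a_1 + q4*a_0 = 869/1411788.

The Pade approximant has numerator coefficients [3, 2147/1176, 1019/2744, 953/33614, 869/1411788]; denominator coefficients [1, 292/441, 52/343, 704/50421, 472/1058841, 32/12353145].


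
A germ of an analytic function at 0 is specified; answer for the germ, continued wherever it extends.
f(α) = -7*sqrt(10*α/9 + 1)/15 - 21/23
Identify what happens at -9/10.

The term (-7/15)*sqrt(1 - α/(-9/10)) has argument 1 - -9/10/(-9/10) = 0 at -9/10: a square-root (algebraic, two-sheeted) branch point; the remaining terms are analytic or single-valued there.

The point is an algebraic (square-root) branch point.


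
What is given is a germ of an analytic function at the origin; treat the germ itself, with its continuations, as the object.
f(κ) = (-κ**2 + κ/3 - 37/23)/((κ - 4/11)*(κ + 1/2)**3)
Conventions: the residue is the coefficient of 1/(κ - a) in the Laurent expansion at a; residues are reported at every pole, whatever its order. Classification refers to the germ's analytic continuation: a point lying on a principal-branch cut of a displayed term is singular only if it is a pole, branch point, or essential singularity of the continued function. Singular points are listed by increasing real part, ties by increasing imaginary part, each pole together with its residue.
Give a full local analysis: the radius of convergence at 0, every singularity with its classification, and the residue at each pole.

Radius of convergence at 0: 4/11.
At -1/2: a pole of order 3; residue 1190024/473271.
At 4/11: a pole of order 1; residue -1190024/473271.

Denominator factor (κ - 4/11): pole of order 1 at 4/11, modulus 4/11.
Denominator factor (κ + 1/2)^3: pole of order 3 at -1/2, modulus 1/2.
The radius of convergence is the smallest modulus among the singular points: 4/11.
At the order-3 pole -1/2 set g(κ) = (κ - (-1/2))^3*f(κ) = (-κ**2 + κ/3 - 37/23)/(κ - 4/11).
Order-3 pole: residue = g''(a)/2; g''(-1/2) = 2380048/473271, so the residue is 1190024/473271.
At the order-1 pole 4/11 set g(κ) = (κ - (4/11))*f(κ) = (-κ**2 + κ/3 - 37/23)/(κ + 1/2)**3.
Simple pole: residue = g(a) at a = 4/11, which is -1190024/473271.
List the singular points by increasing real part (a conjugate pair: the negative imaginary part first).


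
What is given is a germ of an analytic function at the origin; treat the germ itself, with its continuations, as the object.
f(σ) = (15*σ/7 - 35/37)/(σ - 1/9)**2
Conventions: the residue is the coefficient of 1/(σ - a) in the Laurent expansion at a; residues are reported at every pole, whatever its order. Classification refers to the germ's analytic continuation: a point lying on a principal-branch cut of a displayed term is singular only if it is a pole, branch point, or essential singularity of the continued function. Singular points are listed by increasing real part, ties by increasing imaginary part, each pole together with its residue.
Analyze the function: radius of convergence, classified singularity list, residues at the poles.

Denominator factor (σ - 1/9)^2: pole of order 2 at 1/9, modulus 1/9.
The radius of convergence is the smallest modulus among the singular points: 1/9.
At the order-2 pole 1/9 set g(σ) = (σ - (1/9))^2*f(σ) = 15*σ/7 - 35/37.
Order-2 pole: residue = g'(a); g'(1/9) = 15/7, so the residue is 15/7.

Radius of convergence at 0: 1/9.
At 1/9: a pole of order 2; residue 15/7.


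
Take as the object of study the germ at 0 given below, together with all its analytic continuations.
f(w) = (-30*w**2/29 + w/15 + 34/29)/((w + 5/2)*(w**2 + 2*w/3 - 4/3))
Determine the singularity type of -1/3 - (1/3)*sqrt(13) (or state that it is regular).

The point is a pole of order 1.

The denominator factor w**2 + 2*w/3 - 4/3 vanishes at -1/3 - (1/3)*sqrt(13) and appears to the power 1; the numerator there equals -599/1305 - (329/1305)*sqrt(13), nonzero, and no other factor vanishes.
Hence a pole whose order is the multiplicity, 1.


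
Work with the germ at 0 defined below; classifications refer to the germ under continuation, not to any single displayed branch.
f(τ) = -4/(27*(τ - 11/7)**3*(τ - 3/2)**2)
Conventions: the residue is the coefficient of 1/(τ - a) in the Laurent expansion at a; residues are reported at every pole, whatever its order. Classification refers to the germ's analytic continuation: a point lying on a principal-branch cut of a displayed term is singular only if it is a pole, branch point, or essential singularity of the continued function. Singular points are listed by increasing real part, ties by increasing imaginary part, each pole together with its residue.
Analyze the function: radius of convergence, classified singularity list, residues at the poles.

Denominator factor (τ - 3/2)^2: pole of order 2 at 3/2, modulus 3/2.
Denominator factor (τ - 11/7)^3: pole of order 3 at 11/7, modulus 11/7.
The radius of convergence is the smallest modulus among the singular points: 3/2.
At the order-2 pole 3/2 set g(τ) = (τ - (3/2))^2*f(τ) = -4/(27*(τ - 11/7)**3).
Order-2 pole: residue = g'(a); g'(3/2) = 153664/9, so the residue is 153664/9.
At the order-3 pole 11/7 set g(τ) = (τ - (11/7))^3*f(τ) = -4/(27*(τ - 3/2)**2).
Order-3 pole: residue = g''(a)/2; g''(11/7) = -307328/9, so the residue is -153664/9.
List the singular points by increasing real part (a conjugate pair: the negative imaginary part first).

Radius of convergence at 0: 3/2.
At 3/2: a pole of order 2; residue 153664/9.
At 11/7: a pole of order 3; residue -153664/9.


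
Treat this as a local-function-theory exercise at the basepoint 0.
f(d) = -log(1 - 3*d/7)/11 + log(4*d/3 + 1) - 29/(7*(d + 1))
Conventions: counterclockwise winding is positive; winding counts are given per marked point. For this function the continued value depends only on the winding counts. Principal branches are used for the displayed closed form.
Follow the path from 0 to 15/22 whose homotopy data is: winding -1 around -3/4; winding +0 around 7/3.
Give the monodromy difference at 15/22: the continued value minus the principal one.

The rational part is single-valued and drops out of the difference; each branch term changes only by its own monodromy.
(-1/11)*log(1 - d/(7/3)): winding 0 around 7/3, so this term returns to its principal value, contribution 0.
(1)*log(1 - d/(-3/4)): each positive loop around -3/4 adds 2*pi*i to the log, so winding -1 contributes (1)*(-1)*2*pi*i = -(2)*pi*i.
Summing the contributions at d = 15/22 gives -(2)*pi*i.

Continued minus principal equals -(2)*pi*i.


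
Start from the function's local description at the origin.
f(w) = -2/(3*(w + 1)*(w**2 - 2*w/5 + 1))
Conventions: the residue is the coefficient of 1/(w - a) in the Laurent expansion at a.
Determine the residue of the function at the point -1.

At the order-1 pole -1 set g(w) = (w - (-1))*f(w) = -2/(3*(w**2 - 2*w/5 + 1)).
Simple pole: residue = g(a) at a = -1, which is -5/18.

The residue is -5/18.


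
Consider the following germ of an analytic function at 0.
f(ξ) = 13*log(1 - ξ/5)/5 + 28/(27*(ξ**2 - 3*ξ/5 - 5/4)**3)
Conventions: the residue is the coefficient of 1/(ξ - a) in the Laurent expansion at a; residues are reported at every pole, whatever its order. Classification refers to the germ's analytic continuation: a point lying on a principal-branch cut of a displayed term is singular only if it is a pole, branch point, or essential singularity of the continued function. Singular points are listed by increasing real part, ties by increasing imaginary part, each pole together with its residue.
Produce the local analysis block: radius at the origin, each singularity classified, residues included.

Denominator factor (ξ**2 - 3*ξ/5 - 5/4)^3: discriminant 134/25, real irrational roots 3/10 + (1/10)*sqrt(134) and 3/10 - (1/10)*sqrt(134); poles of order 3, moduli 3/10 + (1/10)*sqrt(134) and -3/10 + (1/10)*sqrt(134).
Branch term (13/5)*log(1 - ξ/(5)): its argument vanishes at ξ = 5, a logarithmic branch point, modulus 5.
The radius of convergence is the smallest modulus among the singular points: -3/10 + (1/10)*sqrt(134).
The branch term is analytic at 3/10 - (1/10)*sqrt(134) and contributes nothing to the residue; only the rational part matters.
The factor ξ**2 - 3*ξ/5 - 5/4 splits as (ξ - a)(ξ - a') with a = 3/10 - (1/10)*sqrt(134), a' = 3/10 + (1/10)*sqrt(134). At the order-3 pole a set g(ξ) = (ξ - a)^3*(rational part) = [28/27] / (ξ - a')^3.
Order-3 pole: residue = g''(a)/2; g''(3/10 - (1/10)*sqrt(134)) = -(43750/2706867)*sqrt(134), so the residue is -(21875/2706867)*sqrt(134).
The branch term is analytic at 3/10 + (1/10)*sqrt(134) and contributes nothing to the residue; only the rational part matters.
The factor ξ**2 - 3*ξ/5 - 5/4 splits as (ξ - a)(ξ - a') with a = 3/10 + (1/10)*sqrt(134), a' = 3/10 - (1/10)*sqrt(134). At the order-3 pole a set g(ξ) = (ξ - a)^3*(rational part) = [28/27] / (ξ - a')^3.
Order-3 pole: residue = g''(a)/2; g''(3/10 + (1/10)*sqrt(134)) = (43750/2706867)*sqrt(134), so the residue is (21875/2706867)*sqrt(134).
List the singular points by increasing real part (a conjugate pair: the negative imaginary part first).

Radius of convergence at 0: -3/10 + (1/10)*sqrt(134).
At 3/10 - (1/10)*sqrt(134): a pole of order 3; residue -(21875/2706867)*sqrt(134).
At 3/10 + (1/10)*sqrt(134): a pole of order 3; residue (21875/2706867)*sqrt(134).
At 5: a logarithmic branch point.


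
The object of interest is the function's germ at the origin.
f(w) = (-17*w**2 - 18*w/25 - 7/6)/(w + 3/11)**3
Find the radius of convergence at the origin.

Denominator factor (w + 3/11)^3: pole of order 3 at -3/11, modulus 3/11.
The radius of convergence is the smallest modulus among the singular points: 3/11.

The radius of convergence is 3/11.


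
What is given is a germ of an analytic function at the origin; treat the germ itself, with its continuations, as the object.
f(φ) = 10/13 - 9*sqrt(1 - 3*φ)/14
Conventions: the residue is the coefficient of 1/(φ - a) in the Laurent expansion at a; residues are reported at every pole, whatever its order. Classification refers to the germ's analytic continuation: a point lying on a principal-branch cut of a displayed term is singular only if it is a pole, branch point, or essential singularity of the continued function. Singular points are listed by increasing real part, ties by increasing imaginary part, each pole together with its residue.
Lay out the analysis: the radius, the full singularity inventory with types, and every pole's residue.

Branch term (-9/14)*sqrt(1 - φ/(1/3)): its argument vanishes at φ = 1/3, a square-root branch point, modulus 1/3.
The radius of convergence is the smallest modulus among the singular points: 1/3.

Radius of convergence at 0: 1/3.
At 1/3: an algebraic (square-root) branch point.


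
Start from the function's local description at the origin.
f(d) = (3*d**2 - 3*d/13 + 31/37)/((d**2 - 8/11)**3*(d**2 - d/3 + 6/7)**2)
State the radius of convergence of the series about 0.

Denominator factor (d**2 - d/3 + 6/7)^2: discriminant -209/63, complex-conjugate roots (1/6) + ((1/42)*sqrt(1463))*i and (1/6) - ((1/42)*sqrt(1463))*i; poles of order 2, moduli (1/7)*sqrt(42) and (1/7)*sqrt(42).
Denominator factor (d**2 - 8/11)^3: discriminant 32/11, real irrational roots (2/11)*sqrt(22) and -(2/11)*sqrt(22); poles of order 3, moduli (2/11)*sqrt(22) and (2/11)*sqrt(22).
The radius of convergence is the smallest modulus among the singular points: (2/11)*sqrt(22).

The radius of convergence is (2/11)*sqrt(22).


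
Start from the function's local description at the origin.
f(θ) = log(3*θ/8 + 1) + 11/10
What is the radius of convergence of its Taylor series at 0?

Branch term (1)*log(1 - θ/(-8/3)): its argument vanishes at θ = -8/3, a logarithmic branch point, modulus 8/3.
The radius of convergence is the smallest modulus among the singular points: 8/3.

The radius of convergence is 8/3.


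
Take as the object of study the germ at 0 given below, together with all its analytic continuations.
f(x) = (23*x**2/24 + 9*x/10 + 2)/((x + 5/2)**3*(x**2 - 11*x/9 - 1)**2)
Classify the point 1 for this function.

The point is a regular point.

Denominator factors: x**2 - 11*x/9 - 1 = -11/9 at x = 1; x + 5/2 = 7/2 at x = 1 — none vanishes.
So the germ continues analytically to 1.


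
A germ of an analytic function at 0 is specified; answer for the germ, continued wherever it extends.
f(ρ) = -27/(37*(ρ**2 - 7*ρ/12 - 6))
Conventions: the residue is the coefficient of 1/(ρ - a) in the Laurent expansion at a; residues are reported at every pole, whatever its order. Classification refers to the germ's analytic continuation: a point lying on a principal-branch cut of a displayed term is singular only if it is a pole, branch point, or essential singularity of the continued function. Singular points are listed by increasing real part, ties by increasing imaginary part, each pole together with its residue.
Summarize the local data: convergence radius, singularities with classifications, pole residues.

Radius of convergence at 0: -7/24 + (1/24)*sqrt(3505).
At 7/24 - (1/24)*sqrt(3505): a pole of order 1; residue (324/129685)*sqrt(3505).
At 7/24 + (1/24)*sqrt(3505): a pole of order 1; residue -(324/129685)*sqrt(3505).

Denominator factor (ρ**2 - 7*ρ/12 - 6): discriminant 3505/144, real irrational roots 7/24 + (1/24)*sqrt(3505) and 7/24 - (1/24)*sqrt(3505); poles of order 1, moduli 7/24 + (1/24)*sqrt(3505) and -7/24 + (1/24)*sqrt(3505).
The radius of convergence is the smallest modulus among the singular points: -7/24 + (1/24)*sqrt(3505).
The factor ρ**2 - 7*ρ/12 - 6 splits as (ρ - a)(ρ - a') with a = 7/24 - (1/24)*sqrt(3505), a' = 7/24 + (1/24)*sqrt(3505). At the order-1 pole a set g(ρ) = (ρ - a)*f(ρ) = [-27/37] / (ρ - a').
Simple pole: residue = g(a) at a = 7/24 - (1/24)*sqrt(3505), which is (324/129685)*sqrt(3505).
The factor ρ**2 - 7*ρ/12 - 6 splits as (ρ - a)(ρ - a') with a = 7/24 + (1/24)*sqrt(3505), a' = 7/24 - (1/24)*sqrt(3505). At the order-1 pole a set g(ρ) = (ρ - a)*f(ρ) = [-27/37] / (ρ - a').
Simple pole: residue = g(a) at a = 7/24 + (1/24)*sqrt(3505), which is -(324/129685)*sqrt(3505).
List the singular points by increasing real part (a conjugate pair: the negative imaginary part first).
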